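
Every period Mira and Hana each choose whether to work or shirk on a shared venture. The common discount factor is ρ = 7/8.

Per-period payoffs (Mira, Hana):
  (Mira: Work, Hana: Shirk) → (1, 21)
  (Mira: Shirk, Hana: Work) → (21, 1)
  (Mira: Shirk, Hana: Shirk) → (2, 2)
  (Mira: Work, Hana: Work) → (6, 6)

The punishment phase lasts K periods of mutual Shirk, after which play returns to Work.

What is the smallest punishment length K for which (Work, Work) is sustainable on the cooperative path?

IC: ρ(1−ρ^K)/(1−ρ) ≥ (21−6)/(6−2) = 15/4.
With ρ = 7/8: need 1 − ρ^K ≥ 15/4·(1−7/8)/(7/8), i.e. ρ^K ≤ 0.4643.
Since (7/8)^5 = 0.5129 and (7/8)^6 = 0.4488, the smallest such K is 6.

6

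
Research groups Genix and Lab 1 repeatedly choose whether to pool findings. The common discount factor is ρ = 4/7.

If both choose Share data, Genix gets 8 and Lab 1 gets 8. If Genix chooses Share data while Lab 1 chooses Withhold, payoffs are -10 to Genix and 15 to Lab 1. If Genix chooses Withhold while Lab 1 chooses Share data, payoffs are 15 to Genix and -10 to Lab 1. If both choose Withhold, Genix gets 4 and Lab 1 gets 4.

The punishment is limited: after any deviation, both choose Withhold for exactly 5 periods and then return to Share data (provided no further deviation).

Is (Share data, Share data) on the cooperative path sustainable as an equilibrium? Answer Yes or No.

No

IC: ρ+…+ρ^5 ≥ (15−8)/(8−4) = 7/4.
At ρ = 4/7: partial sum = 1.2521 < 1.7500. Cooperation not sustainable.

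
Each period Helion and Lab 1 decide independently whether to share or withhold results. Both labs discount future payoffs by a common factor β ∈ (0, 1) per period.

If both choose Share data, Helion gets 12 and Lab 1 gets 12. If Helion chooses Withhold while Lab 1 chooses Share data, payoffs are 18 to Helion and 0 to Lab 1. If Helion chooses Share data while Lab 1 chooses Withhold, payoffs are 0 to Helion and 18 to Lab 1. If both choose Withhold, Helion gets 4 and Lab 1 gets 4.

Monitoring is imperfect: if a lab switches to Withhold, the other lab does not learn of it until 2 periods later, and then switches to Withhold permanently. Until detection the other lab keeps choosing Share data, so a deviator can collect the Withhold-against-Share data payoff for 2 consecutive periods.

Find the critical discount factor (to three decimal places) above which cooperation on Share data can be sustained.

The best deviation is to choose Withhold for all 2 undetected periods, earning 18 each, then 4 forever once detected.
Deviation value: 18(1−β^2)/(1−β) + 4β^2/(1−β); cooperation value: 12/(1−β).
IC: 12 ≥ 18(1−β^2) + 4β^2 = 18 − 14β^2.
So β^2 ≥ 6/14 = 3/7, giving β ≥ (3/7)^(1/2) ≈ 0.655.

0.655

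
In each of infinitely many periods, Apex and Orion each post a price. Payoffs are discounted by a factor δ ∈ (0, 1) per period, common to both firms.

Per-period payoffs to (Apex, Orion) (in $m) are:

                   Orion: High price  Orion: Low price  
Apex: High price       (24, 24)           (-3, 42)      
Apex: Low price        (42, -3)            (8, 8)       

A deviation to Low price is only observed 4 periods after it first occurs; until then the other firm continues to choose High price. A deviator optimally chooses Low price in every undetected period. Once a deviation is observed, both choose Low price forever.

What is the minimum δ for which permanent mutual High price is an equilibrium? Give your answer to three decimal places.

0.853

Deviating for the 4 undetected periods gains 42−24 = 18 per period over cooperation, then loses 24−8 = 16 per period forever once punishment starts.
Gain: 18(1 + δ + … + δ^3); loss: 16·δ^4/(1−δ).
No profitable deviation ⇔ 18(1−δ^4) ≤ 16·δ^4, i.e. δ^4 ≥ 18/(18+16) = 9/17.
Hence δ ≥ (9/17)^(1/4) ≈ 0.853.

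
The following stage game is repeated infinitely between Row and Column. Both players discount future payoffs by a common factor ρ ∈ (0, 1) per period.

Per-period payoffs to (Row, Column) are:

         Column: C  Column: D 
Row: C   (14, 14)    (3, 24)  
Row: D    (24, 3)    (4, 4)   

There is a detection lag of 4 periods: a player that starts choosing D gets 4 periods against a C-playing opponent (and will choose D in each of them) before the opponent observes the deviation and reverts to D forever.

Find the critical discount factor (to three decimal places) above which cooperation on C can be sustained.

0.841

Deviating for the 4 undetected periods gains 24−14 = 10 per period over cooperation, then loses 14−4 = 10 per period forever once punishment starts.
Gain: 10(1 + ρ + … + ρ^3); loss: 10·ρ^4/(1−ρ).
No profitable deviation ⇔ 10(1−ρ^4) ≤ 10·ρ^4, i.e. ρ^4 ≥ 10/(10+10) = 1/2.
Hence ρ ≥ (1/2)^(1/4) ≈ 0.841.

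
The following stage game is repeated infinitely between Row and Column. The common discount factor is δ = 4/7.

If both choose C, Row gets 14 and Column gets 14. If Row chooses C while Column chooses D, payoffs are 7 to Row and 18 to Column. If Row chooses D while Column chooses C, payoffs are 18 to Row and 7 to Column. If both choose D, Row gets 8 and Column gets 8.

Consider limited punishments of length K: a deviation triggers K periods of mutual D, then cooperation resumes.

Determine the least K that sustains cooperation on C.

2

No profitable deviation requires (14−8)(δ+…+δ^K) ≥ 18−14, i.e. δ+…+δ^K ≥ 2/3 ≈ 0.6667.
With δ = 4/7, the partial sums are K=1: 0.5714, K=2: 0.8980.
K = 2 is the first length at which the sum reaches 0.6667.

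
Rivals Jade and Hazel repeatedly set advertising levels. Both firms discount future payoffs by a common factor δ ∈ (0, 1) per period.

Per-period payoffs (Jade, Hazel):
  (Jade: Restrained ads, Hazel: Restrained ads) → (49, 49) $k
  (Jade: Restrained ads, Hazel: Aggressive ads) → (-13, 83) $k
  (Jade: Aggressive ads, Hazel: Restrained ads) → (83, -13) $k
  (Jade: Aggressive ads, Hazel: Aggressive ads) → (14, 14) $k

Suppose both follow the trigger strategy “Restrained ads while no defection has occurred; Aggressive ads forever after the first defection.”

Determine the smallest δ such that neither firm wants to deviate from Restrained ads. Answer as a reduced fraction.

Cooperation forever yields 49 each period: 49/(1−δ).
Deviating yields 83 once, then 14 forever: 83 + 14δ/(1−δ).
No profitable deviation requires 49/(1−δ) ≥ 83 + 14δ/(1−δ).
Multiplying by (1−δ): 49 ≥ 83(1−δ) + 14δ = 83 − 69δ.
So 69δ ≥ 34, i.e. δ ≥ 34/69.

34/69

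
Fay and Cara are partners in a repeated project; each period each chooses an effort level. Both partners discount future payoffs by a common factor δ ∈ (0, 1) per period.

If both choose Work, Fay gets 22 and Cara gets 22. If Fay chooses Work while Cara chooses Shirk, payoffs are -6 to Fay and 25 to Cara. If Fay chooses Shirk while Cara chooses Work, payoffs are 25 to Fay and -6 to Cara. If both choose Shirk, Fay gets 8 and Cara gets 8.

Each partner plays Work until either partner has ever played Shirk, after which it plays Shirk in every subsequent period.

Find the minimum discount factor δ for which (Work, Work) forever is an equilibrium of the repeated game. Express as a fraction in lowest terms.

One-period gain from deviating is 25 − 22 = 3. The loss is 22 − 8 = 14 in every subsequent period, with present value 14·δ/(1−δ).
Deviation is unprofitable when 14·δ/(1−δ) ≥ 3, i.e. δ/(1−δ) ≥ 3/14.
Equivalently δ ≥ 3/(3+14) = 3/17.

3/17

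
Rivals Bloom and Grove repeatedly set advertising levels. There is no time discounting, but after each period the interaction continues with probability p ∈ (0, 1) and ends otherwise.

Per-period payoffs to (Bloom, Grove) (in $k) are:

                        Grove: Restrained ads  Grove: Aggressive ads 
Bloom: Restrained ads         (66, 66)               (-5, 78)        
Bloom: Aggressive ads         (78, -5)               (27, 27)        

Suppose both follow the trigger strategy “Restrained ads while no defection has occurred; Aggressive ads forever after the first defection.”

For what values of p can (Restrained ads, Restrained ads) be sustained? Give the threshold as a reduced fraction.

Expected cooperation value is 66 + p·66 + p²·66 + … = 66/(1−p); deviation gives 78 + p·27/(1−p).
66 ≥ 78(1−p) + 27p ⇒ 51p ≥ 12 ⇒ p ≥ 12/51 = 4/17.

4/17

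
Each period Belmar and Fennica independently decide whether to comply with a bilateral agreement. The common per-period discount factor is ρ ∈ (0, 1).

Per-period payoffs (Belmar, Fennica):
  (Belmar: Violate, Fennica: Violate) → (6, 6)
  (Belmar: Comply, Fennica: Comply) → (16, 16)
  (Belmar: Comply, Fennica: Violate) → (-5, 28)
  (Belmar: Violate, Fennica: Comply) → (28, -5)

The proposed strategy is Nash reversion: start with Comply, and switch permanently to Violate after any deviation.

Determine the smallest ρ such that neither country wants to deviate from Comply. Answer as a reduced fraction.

Under grim trigger the critical discount factor is (T−C)/(T−P) with T = 28, C = 16, P = 6.
ρ* = (28−16)/(28−6) = 12/22 = 6/11.

6/11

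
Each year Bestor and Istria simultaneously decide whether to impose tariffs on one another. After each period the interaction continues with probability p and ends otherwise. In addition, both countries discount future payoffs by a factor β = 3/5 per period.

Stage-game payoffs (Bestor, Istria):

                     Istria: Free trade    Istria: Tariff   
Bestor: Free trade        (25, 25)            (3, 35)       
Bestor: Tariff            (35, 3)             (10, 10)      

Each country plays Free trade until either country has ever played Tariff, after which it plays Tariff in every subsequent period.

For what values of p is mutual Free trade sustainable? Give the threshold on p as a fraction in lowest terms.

2/3

With continuation probability p and discount β, the effective per-period discount factor is βp.
Grim-trigger IC: βp ≥ (35−25)/(35−10) = 2/5.
So p ≥ (2/5)/(3/5) = 2/3.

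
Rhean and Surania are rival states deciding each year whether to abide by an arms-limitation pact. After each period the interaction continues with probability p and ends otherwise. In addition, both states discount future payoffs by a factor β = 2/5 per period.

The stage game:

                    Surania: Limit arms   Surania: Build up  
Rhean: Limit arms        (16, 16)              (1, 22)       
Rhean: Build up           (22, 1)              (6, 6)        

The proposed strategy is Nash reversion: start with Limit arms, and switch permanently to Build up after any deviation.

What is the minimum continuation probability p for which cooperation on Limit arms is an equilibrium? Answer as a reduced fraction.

15/16

Expected continuation weight on next period's payoff is β·p = 2/5·p, which plays the role of the discount factor.
Cooperation requires 2/5·p ≥ (22−16)/(22−6) = 3/8, hence p ≥ 15/16.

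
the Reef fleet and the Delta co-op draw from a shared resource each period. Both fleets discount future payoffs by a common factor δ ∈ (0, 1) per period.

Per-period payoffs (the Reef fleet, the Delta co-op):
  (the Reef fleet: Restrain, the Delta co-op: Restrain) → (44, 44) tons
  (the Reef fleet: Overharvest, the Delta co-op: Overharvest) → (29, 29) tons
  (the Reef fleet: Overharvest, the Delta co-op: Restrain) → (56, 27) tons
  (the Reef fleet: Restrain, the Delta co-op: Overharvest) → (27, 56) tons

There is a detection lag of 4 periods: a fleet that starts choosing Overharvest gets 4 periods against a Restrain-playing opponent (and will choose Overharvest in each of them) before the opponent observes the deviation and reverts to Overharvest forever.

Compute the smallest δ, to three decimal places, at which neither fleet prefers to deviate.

0.816

A deviator earns 56 for 4 periods, then 29 forever; cooperating earns 44 forever. Multiplying the IC by (1−δ):
44 ≥ 56(1−δ^4) + 29δ^4, so 27·δ^4 ≥ 12 and δ^4 ≥ 4/9.
δ ≥ (4/9)^(1/4) ≈ 0.816.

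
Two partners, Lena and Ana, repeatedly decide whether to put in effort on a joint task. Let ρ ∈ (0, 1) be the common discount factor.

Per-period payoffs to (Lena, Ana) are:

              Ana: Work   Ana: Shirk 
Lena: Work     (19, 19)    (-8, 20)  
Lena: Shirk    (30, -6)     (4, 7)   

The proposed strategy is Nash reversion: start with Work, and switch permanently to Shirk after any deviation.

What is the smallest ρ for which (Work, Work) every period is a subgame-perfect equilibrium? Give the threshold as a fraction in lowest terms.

11/26

Lena: cooperation gives 19 each period; deviation gives 30 once then 4 forever.
  19/(1−ρ) ≥ 30 + 4ρ/(1−ρ) ⇒ ρ ≥ 11/26.
Ana: cooperation gives 19 each period; deviation gives 20 once then 7 forever.
  ρ ≥ 1/13.
Both must hold, so the binding constraint is Lena's: ρ ≥ 11/26.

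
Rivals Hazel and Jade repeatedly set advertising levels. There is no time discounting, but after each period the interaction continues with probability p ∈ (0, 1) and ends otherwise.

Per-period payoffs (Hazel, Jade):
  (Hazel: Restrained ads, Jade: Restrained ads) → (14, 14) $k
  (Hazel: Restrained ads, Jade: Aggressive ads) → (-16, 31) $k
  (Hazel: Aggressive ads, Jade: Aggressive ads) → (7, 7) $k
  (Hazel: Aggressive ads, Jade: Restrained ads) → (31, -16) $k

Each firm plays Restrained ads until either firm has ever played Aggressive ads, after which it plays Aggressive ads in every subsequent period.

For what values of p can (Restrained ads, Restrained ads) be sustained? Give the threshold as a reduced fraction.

17/24

With no time discounting, the continuation probability p plays the role of the discount factor.
Grim-trigger IC: 14/(1−p) ≥ 31 + 7p/(1−p) ⇒ p ≥ (31−14)/(31−7) = 17/24.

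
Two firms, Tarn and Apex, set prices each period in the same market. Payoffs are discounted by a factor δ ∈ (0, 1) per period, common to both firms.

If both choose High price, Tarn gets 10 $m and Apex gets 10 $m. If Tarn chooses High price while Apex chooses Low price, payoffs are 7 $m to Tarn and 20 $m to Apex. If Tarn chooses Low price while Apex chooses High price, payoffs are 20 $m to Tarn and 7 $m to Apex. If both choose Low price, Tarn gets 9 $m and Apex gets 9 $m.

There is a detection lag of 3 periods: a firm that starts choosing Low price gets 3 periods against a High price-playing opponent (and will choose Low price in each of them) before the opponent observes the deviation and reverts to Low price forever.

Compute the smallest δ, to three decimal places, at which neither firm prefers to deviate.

0.969

The best deviation is to choose Low price for all 3 undetected periods, earning 20 each, then 9 forever once detected.
Deviation value: 20(1−δ^3)/(1−δ) + 9δ^3/(1−δ); cooperation value: 10/(1−δ).
IC: 10 ≥ 20(1−δ^3) + 9δ^3 = 20 − 11δ^3.
So δ^3 ≥ 10/11, giving δ ≥ (10/11)^(1/3) ≈ 0.969.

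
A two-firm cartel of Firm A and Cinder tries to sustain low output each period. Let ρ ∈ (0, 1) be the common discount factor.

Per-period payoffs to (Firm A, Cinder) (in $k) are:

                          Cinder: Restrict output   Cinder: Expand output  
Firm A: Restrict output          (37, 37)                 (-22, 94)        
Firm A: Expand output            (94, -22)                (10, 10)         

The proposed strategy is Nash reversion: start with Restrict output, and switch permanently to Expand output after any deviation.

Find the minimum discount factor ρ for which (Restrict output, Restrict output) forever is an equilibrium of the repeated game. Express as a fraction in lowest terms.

37/(1−ρ) ≥ 94 + 10ρ/(1−ρ)
37 ≥ 94 − 84ρ
ρ ≥ 57/84 = 19/28.

19/28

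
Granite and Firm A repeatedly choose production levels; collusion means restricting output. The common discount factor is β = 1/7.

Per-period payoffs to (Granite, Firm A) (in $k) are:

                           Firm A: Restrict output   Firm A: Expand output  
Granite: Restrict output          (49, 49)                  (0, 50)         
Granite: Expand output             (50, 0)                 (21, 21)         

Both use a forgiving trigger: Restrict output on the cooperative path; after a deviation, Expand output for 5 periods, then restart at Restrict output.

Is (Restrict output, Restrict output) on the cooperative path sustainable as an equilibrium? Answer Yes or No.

Yes

A one-shot deviation gives 50 now, then 21 for 5 periods, then back to 49.
Gain from deviating: (50−49) today; loss: (49−21) in each of the next 5 periods.
No-deviation condition: (49−21)(β+…+β^5) ≥ 50−49, i.e. β+…+β^5 ≥ 1/28.
At β = 1/7: β+…+β^5 = 0.1667 ≥ 0.0357.
So cooperation is sustainable.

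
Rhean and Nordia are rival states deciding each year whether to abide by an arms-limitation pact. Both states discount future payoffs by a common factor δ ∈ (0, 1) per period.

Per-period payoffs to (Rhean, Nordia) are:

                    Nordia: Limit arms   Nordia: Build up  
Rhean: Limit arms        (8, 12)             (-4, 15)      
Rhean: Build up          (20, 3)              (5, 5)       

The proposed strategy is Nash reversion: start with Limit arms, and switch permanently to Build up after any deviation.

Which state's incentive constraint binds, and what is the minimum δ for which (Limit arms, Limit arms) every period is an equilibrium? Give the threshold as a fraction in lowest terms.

Rhean; δ ≥ 4/5

Rhean's threshold: (20−8)/(20−5) = 4/5.
Nordia's threshold: (15−12)/(15−5) = 3/10.
4/5 > 3/10, so Rhean binds and δ* = 4/5.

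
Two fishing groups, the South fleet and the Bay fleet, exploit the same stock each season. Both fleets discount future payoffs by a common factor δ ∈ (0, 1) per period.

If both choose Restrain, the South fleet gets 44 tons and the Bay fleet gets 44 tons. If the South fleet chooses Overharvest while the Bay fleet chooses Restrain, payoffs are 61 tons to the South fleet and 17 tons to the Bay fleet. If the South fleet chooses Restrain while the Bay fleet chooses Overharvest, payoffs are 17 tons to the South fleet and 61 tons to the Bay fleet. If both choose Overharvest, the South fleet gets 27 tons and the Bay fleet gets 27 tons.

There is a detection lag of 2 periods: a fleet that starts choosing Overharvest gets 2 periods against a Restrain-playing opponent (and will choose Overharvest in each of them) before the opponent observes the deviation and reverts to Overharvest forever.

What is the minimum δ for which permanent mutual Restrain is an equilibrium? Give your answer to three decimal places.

0.707

Deviating for the 2 undetected periods gains 61−44 = 17 per period over cooperation, then loses 44−27 = 17 per period forever once punishment starts.
Gain: 17(1 + δ + … + δ^1); loss: 17·δ^2/(1−δ).
No profitable deviation ⇔ 17(1−δ^2) ≤ 17·δ^2, i.e. δ^2 ≥ 17/(17+17) = 1/2.
Hence δ ≥ (1/2)^(1/2) ≈ 0.707.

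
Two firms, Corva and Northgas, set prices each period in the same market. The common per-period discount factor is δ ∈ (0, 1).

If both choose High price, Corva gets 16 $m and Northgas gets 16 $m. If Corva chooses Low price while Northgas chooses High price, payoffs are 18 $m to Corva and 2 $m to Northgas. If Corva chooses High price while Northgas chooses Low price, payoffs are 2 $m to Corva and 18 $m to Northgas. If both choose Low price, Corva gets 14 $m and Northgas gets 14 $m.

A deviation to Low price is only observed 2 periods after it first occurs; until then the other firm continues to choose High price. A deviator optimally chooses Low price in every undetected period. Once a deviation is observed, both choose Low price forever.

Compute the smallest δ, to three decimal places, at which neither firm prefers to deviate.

0.707

The best deviation is to choose Low price for all 2 undetected periods, earning 18 each, then 14 forever once detected.
Deviation value: 18(1−δ^2)/(1−δ) + 14δ^2/(1−δ); cooperation value: 16/(1−δ).
IC: 16 ≥ 18(1−δ^2) + 14δ^2 = 18 − 4δ^2.
So δ^2 ≥ 2/4 = 1/2, giving δ ≥ (1/2)^(1/2) ≈ 0.707.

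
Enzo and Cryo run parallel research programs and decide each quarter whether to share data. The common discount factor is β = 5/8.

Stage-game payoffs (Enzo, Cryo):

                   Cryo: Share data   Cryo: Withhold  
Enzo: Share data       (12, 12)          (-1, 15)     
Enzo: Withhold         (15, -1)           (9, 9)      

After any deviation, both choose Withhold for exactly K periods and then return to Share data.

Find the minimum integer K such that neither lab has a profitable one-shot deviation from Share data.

2

Need Σ_{k=1}^{K} β^k ≥ (15−12)/(12−9) = 1.0000 at β = 5/8.
At K = 1 the sum is 0.6250 < 1.0000; at K = 2 it is 1.0156 ≥ 1.0000.
So the minimum punishment length is K = 2.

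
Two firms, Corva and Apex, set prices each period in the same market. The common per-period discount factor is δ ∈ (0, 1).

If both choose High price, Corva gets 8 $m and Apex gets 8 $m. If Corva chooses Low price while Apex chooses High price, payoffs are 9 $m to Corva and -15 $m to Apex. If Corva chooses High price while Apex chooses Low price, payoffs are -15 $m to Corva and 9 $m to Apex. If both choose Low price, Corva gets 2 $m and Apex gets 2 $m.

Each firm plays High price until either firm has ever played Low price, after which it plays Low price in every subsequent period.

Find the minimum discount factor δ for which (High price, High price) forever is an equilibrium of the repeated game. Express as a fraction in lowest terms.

1/7

One-period gain from deviating is 9 − 8 = 1. The loss is 8 − 2 = 6 in every subsequent period, with present value 6·δ/(1−δ).
Deviation is unprofitable when 6·δ/(1−δ) ≥ 1, i.e. δ/(1−δ) ≥ 1/6.
Equivalently δ ≥ 1/(1+6) = 1/7.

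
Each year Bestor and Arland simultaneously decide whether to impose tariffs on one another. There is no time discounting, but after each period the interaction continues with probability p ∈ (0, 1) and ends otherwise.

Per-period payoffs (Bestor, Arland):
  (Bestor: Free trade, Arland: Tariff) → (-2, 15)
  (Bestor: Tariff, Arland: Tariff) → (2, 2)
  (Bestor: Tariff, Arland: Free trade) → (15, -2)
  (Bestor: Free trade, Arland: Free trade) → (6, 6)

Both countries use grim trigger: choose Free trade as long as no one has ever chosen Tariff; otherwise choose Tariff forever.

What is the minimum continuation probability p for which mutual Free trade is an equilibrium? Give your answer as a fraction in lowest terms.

Expected cooperation value is 6 + p·6 + p²·6 + … = 6/(1−p); deviation gives 15 + p·2/(1−p).
6 ≥ 15(1−p) + 2p ⇒ 13p ≥ 9 ⇒ p ≥ 9/13.

9/13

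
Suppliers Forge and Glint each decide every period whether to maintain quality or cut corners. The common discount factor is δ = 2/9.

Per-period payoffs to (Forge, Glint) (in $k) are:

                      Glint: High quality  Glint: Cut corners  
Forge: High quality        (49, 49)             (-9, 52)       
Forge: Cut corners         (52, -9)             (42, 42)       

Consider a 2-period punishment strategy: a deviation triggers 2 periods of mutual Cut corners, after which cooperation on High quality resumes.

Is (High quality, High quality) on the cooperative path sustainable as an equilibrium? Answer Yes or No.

No

Comparing payoff streams over the 3 periods until play realigns: cooperate → 49(1+δ+…+δ^2); deviate → 52 + 42(δ+…+δ^2).
Cooperation is sustained iff (49−42)(δ+…+δ^2) ≥ 52−49.
δ+…+δ^2 = 2/9·(1−(2/9)^2)/(1−2/9) = 0.2716, and (52−49)/(49−42) = 0.4286.
0.2716 < 0.4286, so cooperation is not sustainable.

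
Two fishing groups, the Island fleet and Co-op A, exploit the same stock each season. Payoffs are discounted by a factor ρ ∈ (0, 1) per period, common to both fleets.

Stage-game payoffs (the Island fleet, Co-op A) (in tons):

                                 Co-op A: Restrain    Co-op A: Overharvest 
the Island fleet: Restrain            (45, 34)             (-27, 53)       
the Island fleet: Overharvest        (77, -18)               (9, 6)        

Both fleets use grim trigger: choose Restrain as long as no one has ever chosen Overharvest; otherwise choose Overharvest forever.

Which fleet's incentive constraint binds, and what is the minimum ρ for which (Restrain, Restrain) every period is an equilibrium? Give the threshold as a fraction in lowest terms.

the Island fleet's threshold: (77−45)/(77−9) = 8/17.
Co-op A's threshold: (53−34)/(53−6) = 19/47.
8/17 > 19/47, so the Island fleet binds and ρ* = 8/17.

the Island fleet; ρ ≥ 8/17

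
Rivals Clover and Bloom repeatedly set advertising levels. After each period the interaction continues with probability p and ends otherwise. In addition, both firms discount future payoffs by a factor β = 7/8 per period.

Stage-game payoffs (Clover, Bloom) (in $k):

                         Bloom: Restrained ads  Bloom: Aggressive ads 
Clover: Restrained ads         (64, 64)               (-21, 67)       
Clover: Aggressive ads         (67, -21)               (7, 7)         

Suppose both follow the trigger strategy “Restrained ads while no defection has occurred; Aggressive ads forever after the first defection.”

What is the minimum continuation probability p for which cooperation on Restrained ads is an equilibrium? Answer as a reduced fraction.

2/35

Expected continuation weight on next period's payoff is β·p = 7/8·p, which plays the role of the discount factor.
Cooperation requires 7/8·p ≥ (67−64)/(67−7) = 1/20, hence p ≥ 2/35.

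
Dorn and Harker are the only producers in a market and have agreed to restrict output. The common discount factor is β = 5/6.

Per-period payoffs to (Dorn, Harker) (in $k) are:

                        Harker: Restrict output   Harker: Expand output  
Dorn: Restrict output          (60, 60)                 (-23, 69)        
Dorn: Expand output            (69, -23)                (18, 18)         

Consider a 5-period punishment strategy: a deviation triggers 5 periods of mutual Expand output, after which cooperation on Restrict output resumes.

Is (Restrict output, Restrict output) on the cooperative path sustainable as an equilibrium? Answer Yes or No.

Yes

IC: β+…+β^5 ≥ (69−60)/(60−18) = 3/14.
At β = 5/6: partial sum = 2.9906 ≥ 0.2143. Cooperation sustainable.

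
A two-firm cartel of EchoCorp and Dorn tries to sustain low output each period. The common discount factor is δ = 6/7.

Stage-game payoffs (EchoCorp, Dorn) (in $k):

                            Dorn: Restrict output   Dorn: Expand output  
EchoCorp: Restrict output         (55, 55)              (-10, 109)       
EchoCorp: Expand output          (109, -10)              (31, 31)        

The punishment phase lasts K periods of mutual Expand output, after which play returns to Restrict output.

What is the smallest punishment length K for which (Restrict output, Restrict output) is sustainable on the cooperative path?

Need Σ_{k=1}^{K} δ^k ≥ (109−55)/(55−31) = 2.2500 at δ = 6/7.
At K = 3 the sum is 2.2216 < 2.2500; at K = 4 it is 2.7613 ≥ 2.2500.
So the minimum punishment length is K = 4.

4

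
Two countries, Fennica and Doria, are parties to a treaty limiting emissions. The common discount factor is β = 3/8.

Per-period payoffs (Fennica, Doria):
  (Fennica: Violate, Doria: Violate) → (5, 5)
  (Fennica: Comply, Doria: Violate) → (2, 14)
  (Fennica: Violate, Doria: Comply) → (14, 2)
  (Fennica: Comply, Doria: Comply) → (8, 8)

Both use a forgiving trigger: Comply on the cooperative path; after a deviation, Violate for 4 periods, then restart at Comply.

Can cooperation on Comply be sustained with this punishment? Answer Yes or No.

No

Comparing payoff streams over the 5 periods until play realigns: cooperate → 8(1+β+…+β^4); deviate → 14 + 5(β+…+β^4).
Cooperation is sustained iff (8−5)(β+…+β^4) ≥ 14−8.
β+…+β^4 = 3/8·(1−(3/8)^4)/(1−3/8) = 0.5881, and (14−8)/(8−5) = 2.0000.
0.5881 < 2.0000, so cooperation is not sustainable.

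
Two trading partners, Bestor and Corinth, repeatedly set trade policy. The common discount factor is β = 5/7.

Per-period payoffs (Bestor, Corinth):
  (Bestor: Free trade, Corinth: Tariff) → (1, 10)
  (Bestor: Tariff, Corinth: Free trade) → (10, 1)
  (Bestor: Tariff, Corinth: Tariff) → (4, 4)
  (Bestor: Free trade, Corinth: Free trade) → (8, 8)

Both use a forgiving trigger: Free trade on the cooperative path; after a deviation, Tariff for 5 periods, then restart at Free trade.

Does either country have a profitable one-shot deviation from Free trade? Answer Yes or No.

A one-shot deviation gives 10 now, then 4 for 5 periods, then back to 8.
Gain from deviating: (10−8) today; loss: (8−4) in each of the next 5 periods.
No-deviation condition: (8−4)(β+…+β^5) ≥ 10−8, i.e. β+…+β^5 ≥ 1/2.
At β = 5/7: β+…+β^5 = 2.0352 ≥ 0.5000.
So cooperation is sustainable.

No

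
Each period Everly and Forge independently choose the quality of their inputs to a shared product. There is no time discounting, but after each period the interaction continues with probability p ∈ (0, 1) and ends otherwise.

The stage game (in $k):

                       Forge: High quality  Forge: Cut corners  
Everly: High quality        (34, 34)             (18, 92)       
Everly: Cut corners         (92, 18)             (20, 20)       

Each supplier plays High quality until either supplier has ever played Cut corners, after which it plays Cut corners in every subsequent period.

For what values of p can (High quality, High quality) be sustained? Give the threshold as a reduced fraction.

Expected cooperation value is 34 + p·34 + p²·34 + … = 34/(1−p); deviation gives 92 + p·20/(1−p).
34 ≥ 92(1−p) + 20p ⇒ 72p ≥ 58 ⇒ p ≥ 58/72 = 29/36.

29/36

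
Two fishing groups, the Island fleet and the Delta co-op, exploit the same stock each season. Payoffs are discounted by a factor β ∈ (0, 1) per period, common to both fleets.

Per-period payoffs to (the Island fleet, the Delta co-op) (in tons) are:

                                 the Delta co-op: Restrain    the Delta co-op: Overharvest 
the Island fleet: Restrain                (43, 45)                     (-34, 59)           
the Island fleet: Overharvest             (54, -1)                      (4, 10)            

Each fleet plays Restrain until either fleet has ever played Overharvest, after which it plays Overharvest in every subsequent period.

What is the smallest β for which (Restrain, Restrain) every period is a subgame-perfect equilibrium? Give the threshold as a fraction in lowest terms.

the Island fleet's threshold: (54−43)/(54−4) = 11/50.
the Delta co-op's threshold: (59−45)/(59−10) = 2/7.
11/50 < 2/7, so the Delta co-op binds and β* = 2/7.

2/7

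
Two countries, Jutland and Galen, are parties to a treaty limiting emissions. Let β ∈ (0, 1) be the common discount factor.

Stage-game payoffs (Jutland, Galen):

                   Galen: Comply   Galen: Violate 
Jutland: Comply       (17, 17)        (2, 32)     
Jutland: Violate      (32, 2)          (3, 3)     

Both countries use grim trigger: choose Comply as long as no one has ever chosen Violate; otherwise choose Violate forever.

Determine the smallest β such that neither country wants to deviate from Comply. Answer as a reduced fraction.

15/29

Cooperation forever yields 17 each period: 17/(1−β).
Deviating yields 32 once, then 3 forever: 32 + 3β/(1−β).
No profitable deviation requires 17/(1−β) ≥ 32 + 3β/(1−β).
Multiplying by (1−β): 17 ≥ 32(1−β) + 3β = 32 − 29β.
So 29β ≥ 15, i.e. β ≥ 15/29.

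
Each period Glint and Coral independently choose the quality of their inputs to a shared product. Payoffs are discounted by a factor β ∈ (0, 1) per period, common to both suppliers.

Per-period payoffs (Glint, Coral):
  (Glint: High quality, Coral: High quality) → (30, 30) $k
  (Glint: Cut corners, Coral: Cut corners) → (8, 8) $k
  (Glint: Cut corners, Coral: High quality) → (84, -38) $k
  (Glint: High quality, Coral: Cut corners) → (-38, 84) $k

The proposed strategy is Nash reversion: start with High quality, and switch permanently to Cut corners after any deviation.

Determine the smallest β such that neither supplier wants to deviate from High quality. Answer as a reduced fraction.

27/38

Under grim trigger the critical discount factor is (T−C)/(T−P) with T = 84, C = 30, P = 8.
β* = (84−30)/(84−8) = 54/76 = 27/38.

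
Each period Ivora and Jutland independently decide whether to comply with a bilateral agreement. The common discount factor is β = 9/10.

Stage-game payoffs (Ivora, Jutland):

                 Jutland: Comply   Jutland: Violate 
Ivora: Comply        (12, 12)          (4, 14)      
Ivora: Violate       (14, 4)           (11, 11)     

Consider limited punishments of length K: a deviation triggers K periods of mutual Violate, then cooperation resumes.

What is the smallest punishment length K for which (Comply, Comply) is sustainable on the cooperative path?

Need Σ_{k=1}^{K} β^k ≥ (14−12)/(12−11) = 2.0000 at β = 9/10.
At K = 2 the sum is 1.7100 < 2.0000; at K = 3 it is 2.4390 ≥ 2.0000.
So the minimum punishment length is K = 3.

3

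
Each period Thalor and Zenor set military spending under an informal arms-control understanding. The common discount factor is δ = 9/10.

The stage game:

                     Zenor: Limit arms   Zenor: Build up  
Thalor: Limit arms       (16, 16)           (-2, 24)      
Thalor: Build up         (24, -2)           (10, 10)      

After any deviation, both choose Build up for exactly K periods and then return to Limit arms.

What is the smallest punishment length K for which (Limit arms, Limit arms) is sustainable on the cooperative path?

2

Need Σ_{k=1}^{K} δ^k ≥ (24−16)/(16−10) = 1.3333 at δ = 9/10.
At K = 1 the sum is 0.9000 < 1.3333; at K = 2 it is 1.7100 ≥ 1.3333.
So the minimum punishment length is K = 2.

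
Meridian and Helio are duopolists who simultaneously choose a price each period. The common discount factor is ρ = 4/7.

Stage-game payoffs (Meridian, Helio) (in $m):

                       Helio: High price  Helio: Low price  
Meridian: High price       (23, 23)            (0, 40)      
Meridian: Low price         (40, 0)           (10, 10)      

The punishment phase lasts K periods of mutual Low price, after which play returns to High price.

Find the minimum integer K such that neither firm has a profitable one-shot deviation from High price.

8

Need Σ_{k=1}^{K} ρ^k ≥ (40−23)/(23−10) = 1.3077 at ρ = 4/7.
At K = 7 the sum is 1.3068 < 1.3077; at K = 8 it is 1.3182 ≥ 1.3077.
So the minimum punishment length is K = 8.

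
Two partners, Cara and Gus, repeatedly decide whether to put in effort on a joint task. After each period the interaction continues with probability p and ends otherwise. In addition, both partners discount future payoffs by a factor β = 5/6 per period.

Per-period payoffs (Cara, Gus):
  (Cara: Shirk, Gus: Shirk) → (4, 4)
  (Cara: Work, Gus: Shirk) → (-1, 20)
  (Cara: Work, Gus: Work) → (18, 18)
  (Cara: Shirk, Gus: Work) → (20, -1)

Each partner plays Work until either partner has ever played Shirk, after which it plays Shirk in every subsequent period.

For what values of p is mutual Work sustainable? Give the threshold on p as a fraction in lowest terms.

3/20

Expected continuation weight on next period's payoff is β·p = 5/6·p, which plays the role of the discount factor.
Cooperation requires 5/6·p ≥ (20−18)/(20−4) = 1/8, hence p ≥ 3/20.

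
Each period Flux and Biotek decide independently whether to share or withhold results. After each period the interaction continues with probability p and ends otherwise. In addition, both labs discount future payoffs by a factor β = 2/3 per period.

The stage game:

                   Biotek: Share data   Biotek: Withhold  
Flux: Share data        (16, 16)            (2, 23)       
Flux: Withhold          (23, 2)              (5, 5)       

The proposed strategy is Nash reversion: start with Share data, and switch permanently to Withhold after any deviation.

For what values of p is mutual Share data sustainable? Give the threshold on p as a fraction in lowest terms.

7/12

With continuation probability p and discount β, the effective per-period discount factor is βp.
Grim-trigger IC: βp ≥ (23−16)/(23−5) = 7/18.
So p ≥ (7/18)/(2/3) = 7/12.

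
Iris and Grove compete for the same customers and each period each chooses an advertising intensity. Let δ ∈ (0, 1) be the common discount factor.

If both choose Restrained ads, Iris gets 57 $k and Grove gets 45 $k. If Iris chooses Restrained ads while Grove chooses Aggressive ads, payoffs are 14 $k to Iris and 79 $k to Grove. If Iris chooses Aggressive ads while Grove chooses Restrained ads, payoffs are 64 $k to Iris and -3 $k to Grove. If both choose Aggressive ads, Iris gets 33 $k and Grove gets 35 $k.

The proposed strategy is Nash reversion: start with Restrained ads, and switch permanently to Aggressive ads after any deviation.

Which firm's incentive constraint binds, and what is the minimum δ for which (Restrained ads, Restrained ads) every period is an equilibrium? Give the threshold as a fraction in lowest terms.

Grove; δ ≥ 17/22

Iris: cooperation gives 57 each period; deviation gives 64 once then 33 forever.
  57/(1−δ) ≥ 64 + 33δ/(1−δ) ⇒ δ ≥ 7/31.
Grove: cooperation gives 45 each period; deviation gives 79 once then 35 forever.
  δ ≥ 34/44 = 17/22.
Both must hold, so the binding constraint is Grove's: δ ≥ 17/22.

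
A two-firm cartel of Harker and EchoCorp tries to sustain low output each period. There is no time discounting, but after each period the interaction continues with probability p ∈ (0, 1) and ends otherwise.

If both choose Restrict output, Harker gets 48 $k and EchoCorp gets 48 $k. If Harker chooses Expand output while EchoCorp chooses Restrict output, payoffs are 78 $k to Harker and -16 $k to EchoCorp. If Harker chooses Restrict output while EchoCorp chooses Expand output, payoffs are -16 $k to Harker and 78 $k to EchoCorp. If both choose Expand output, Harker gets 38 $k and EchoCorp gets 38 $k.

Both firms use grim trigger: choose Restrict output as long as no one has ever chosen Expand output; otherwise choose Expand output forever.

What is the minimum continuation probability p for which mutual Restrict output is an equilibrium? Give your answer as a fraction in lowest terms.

3/4

With no time discounting, the continuation probability p plays the role of the discount factor.
Grim-trigger IC: 48/(1−p) ≥ 78 + 38p/(1−p) ⇒ p ≥ (78−48)/(78−38) = 3/4.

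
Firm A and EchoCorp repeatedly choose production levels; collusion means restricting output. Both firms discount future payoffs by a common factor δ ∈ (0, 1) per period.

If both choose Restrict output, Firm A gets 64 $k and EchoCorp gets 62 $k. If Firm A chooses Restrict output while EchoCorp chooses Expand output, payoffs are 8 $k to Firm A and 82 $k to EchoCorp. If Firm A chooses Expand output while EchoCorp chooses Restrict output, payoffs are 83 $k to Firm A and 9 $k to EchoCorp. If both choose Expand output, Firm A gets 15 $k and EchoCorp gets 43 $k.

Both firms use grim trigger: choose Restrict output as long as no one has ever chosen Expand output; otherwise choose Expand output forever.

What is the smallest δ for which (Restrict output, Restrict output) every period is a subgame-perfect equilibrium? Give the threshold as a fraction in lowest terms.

20/39

Firm A: cooperation gives 64 each period; deviation gives 83 once then 15 forever.
  64/(1−δ) ≥ 83 + 15δ/(1−δ) ⇒ δ ≥ 19/68.
EchoCorp: cooperation gives 62 each period; deviation gives 82 once then 43 forever.
  δ ≥ 20/39.
Both must hold, so the binding constraint is EchoCorp's: δ ≥ 20/39.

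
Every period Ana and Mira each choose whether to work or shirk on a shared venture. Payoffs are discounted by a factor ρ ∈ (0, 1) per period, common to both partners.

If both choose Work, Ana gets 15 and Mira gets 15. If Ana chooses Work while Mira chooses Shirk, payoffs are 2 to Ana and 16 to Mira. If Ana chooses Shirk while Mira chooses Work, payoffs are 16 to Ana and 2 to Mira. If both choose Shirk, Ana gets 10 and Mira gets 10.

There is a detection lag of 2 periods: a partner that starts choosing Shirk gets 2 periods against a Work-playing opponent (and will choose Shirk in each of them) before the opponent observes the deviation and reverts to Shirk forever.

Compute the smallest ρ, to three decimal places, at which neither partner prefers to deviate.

Deviating for the 2 undetected periods gains 16−15 = 1 per period over cooperation, then loses 15−10 = 5 per period forever once punishment starts.
Gain: 1(1 + ρ + … + ρ^1); loss: 5·ρ^2/(1−ρ).
No profitable deviation ⇔ 1(1−ρ^2) ≤ 5·ρ^2, i.e. ρ^2 ≥ 1/(1+5) = 1/6.
Hence ρ ≥ (1/6)^(1/2) ≈ 0.408.

0.408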